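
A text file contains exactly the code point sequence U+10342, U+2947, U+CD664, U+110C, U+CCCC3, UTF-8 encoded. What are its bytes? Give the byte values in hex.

F0 90 8D 82 E2 A5 87 F3 8D 99 A4 E1 84 8C F3 8C B3 83

U+10342: 4-byte form → F0 90 8D 82.
U+2947: 3-byte form → E2 A5 87.
U+CD664: 4-byte form → F3 8D 99 A4.
U+110C: 3-byte form → E1 84 8C.
U+CCCC3: 4-byte form → F3 8C B3 83.
Concatenated (18 bytes): F0 90 8D 82 E2 A5 87 F3 8D 99 A4 E1 84 8C F3 8C B3 83.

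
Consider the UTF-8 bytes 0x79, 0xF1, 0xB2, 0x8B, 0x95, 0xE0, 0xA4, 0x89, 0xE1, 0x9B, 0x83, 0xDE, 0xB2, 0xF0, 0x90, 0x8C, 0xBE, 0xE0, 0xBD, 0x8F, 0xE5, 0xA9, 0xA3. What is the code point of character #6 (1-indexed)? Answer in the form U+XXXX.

Offset 0: leading byte 0x79 = 01111001 → 1-byte char #1 = 79.
Offset 1: leading byte 0xF1 = 11110001 → 4-byte char #2 = F1 B2 8B 95.
Offset 5: leading byte 0xE0 = 11100000 → 3-byte char #3 = E0 A4 89.
Offset 8: leading byte 0xE1 = 11100001 → 3-byte char #4 = E1 9B 83.
Offset 11: leading byte 0xDE = 11011110 → 2-byte char #5 = DE B2.
Offset 13: leading byte 0xF0 = 11110000 → 4-byte char #6 = F0 90 8C BE.
Leading byte 0xF0 = 11110000 matches 11110xxx → 4-byte sequence.
Byte 1: 0xF0 = 11110000, payload 000 (3 bits).
Byte 2: 0x90 = 10010000 (10xxxxxx ✓), payload 010000.
Byte 3: 0x8C = 10001100 (10xxxxxx ✓), payload 001100.
Byte 4: 0xBE = 10111110 (10xxxxxx ✓), payload 111110.
Concatenate: 000010000001100111110 = 0x1033E (21 bits → U+1033E).

U+1033E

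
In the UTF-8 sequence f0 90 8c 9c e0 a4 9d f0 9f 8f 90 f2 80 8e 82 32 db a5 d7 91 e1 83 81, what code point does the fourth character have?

Offset 0: leading byte 0xF0 = 11110000 → 4-byte char #1 = F0 90 8C 9C.
Offset 4: leading byte 0xE0 = 11100000 → 3-byte char #2 = E0 A4 9D.
Offset 7: leading byte 0xF0 = 11110000 → 4-byte char #3 = F0 9F 8F 90.
Offset 11: leading byte 0xF2 = 11110010 → 4-byte char #4 = F2 80 8E 82.
Leading byte 0xF2 = 11110010 matches 11110xxx → 4-byte sequence.
Byte 1: 0xF2 = 11110010, payload 010 (3 bits).
Byte 2: 0x80 = 10000000 (10xxxxxx ✓), payload 000000.
Byte 3: 0x8E = 10001110 (10xxxxxx ✓), payload 001110.
Byte 4: 0x82 = 10000010 (10xxxxxx ✓), payload 000010.
Concatenate: 010000000001110000010 = 0x80382 (21 bits → U+80382).

U+80382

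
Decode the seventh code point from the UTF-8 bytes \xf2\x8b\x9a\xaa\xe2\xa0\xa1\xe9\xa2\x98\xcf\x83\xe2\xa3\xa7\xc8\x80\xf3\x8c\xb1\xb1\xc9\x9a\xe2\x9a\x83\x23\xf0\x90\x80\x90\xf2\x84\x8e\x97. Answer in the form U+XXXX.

Offset 0: leading byte 0xF2 = 11110010 → 4-byte char #1 = F2 8B 9A AA.
Offset 4: leading byte 0xE2 = 11100010 → 3-byte char #2 = E2 A0 A1.
Offset 7: leading byte 0xE9 = 11101001 → 3-byte char #3 = E9 A2 98.
Offset 10: leading byte 0xCF = 11001111 → 2-byte char #4 = CF 83.
Offset 12: leading byte 0xE2 = 11100010 → 3-byte char #5 = E2 A3 A7.
Offset 15: leading byte 0xC8 = 11001000 → 2-byte char #6 = C8 80.
Offset 17: leading byte 0xF3 = 11110011 → 4-byte char #7 = F3 8C B1 B1.
Leading byte 0xF3 = 11110011 matches 11110xxx → 4-byte sequence.
Byte 1: 0xF3 = 11110011, payload 011 (3 bits).
Byte 2: 0x8C = 10001100 (10xxxxxx ✓), payload 001100.
Byte 3: 0xB1 = 10110001 (10xxxxxx ✓), payload 110001.
Byte 4: 0xB1 = 10110001 (10xxxxxx ✓), payload 110001.
Concatenate: 011001100110001110001 = 0xCCC71 (21 bits → U+CCC71).

U+CCC71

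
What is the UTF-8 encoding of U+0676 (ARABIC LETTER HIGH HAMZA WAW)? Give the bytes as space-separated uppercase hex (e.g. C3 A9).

U+0676 = 0x676 = 1654 decimal. In range U+0080–U+07FF → 2-byte form: 110xxxxx 10xxxxxx.
Binary (11 bits): 11001110110.
Split 5+6: 11001 | 110110.
Byte 1: 11011001 = 0xD9.
Byte 2: 10110110 = 0xB6.

D9 B6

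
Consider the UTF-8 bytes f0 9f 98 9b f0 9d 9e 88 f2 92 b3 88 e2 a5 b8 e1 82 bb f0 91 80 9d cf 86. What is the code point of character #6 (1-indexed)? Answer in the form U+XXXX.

Offset 0: leading byte 0xF0 = 11110000 → 4-byte char #1 = F0 9F 98 9B.
Offset 4: leading byte 0xF0 = 11110000 → 4-byte char #2 = F0 9D 9E 88.
Offset 8: leading byte 0xF2 = 11110010 → 4-byte char #3 = F2 92 B3 88.
Offset 12: leading byte 0xE2 = 11100010 → 3-byte char #4 = E2 A5 B8.
Offset 15: leading byte 0xE1 = 11100001 → 3-byte char #5 = E1 82 BB.
Offset 18: leading byte 0xF0 = 11110000 → 4-byte char #6 = F0 91 80 9D.
Leading byte 0xF0 = 11110000 matches 11110xxx → 4-byte sequence.
Byte 1: 0xF0 = 11110000, payload 000 (3 bits).
Byte 2: 0x91 = 10010001 (10xxxxxx ✓), payload 010001.
Byte 3: 0x80 = 10000000 (10xxxxxx ✓), payload 000000.
Byte 4: 0x9D = 10011101 (10xxxxxx ✓), payload 011101.
Concatenate: 000010001000000011101 = 0x1101D (21 bits → U+1101D).

U+1101D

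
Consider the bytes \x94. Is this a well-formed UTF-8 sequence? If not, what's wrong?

Byte 0x94 = 10010100 has the form 10xxxxxx — a continuation byte — but there is no preceding leading byte.

invalid (continuation byte with no leading byte)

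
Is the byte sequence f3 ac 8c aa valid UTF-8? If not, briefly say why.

valid

Leading byte 0xF3 = 11110011 → 4-byte form.
Continuation bytes 0xAC=10101100, 0x8C=10001100, 0xAA=10101010 all match 10xxxxxx.
Decoded value 0xEC32A is ≥ 0x10000 (shortest form) and not a surrogate.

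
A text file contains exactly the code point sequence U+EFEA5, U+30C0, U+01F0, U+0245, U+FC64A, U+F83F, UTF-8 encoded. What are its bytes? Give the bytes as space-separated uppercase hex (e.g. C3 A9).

U+EFEA5: 4-byte form → F3 AF BA A5.
U+30C0: 3-byte form → E3 83 80.
U+01F0: 2-byte form → C7 B0.
U+0245: 2-byte form → C9 85.
U+FC64A: 4-byte form → F3 BC 99 8A.
U+F83F: 3-byte form → EF A0 BF.
Concatenated (18 bytes): F3 AF BA A5 E3 83 80 C7 B0 C9 85 F3 BC 99 8A EF A0 BF.

F3 AF BA A5 E3 83 80 C7 B0 C9 85 F3 BC 99 8A EF A0 BF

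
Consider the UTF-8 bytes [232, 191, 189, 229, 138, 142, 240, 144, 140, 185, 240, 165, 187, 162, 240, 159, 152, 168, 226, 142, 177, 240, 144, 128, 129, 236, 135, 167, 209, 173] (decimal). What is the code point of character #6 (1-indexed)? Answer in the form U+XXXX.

Offset 0: leading byte 0xE8 = 11101000 → 3-byte char #1 = E8 BF BD.
Offset 3: leading byte 0xE5 = 11100101 → 3-byte char #2 = E5 8A 8E.
Offset 6: leading byte 0xF0 = 11110000 → 4-byte char #3 = F0 90 8C B9.
Offset 10: leading byte 0xF0 = 11110000 → 4-byte char #4 = F0 A5 BB A2.
Offset 14: leading byte 0xF0 = 11110000 → 4-byte char #5 = F0 9F 98 A8.
Offset 18: leading byte 0xE2 = 11100010 → 3-byte char #6 = E2 8E B1.
Leading byte 0xE2 = 11100010 matches 1110xxxx → 3-byte sequence.
Byte 1: 0xE2 = 11100010, payload 0010 (4 bits).
Byte 2: 0x8E = 10001110 (10xxxxxx ✓), payload 001110.
Byte 3: 0xB1 = 10110001 (10xxxxxx ✓), payload 110001.
Concatenate: 0010001110110001 = 0x23B1 (16 bits → U+23B1).

U+23B1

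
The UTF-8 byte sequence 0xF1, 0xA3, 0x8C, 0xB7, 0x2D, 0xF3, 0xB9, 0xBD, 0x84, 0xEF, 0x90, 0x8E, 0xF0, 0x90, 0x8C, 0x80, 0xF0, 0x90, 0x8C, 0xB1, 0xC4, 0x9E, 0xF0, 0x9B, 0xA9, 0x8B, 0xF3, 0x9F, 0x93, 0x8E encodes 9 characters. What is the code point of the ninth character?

Offset 0: leading byte 0xF1 = 11110001 → 4-byte char #1 = F1 A3 8C B7.
Offset 4: leading byte 0x2D = 00101101 → 1-byte char #2 = 2D.
Offset 5: leading byte 0xF3 = 11110011 → 4-byte char #3 = F3 B9 BD 84.
Offset 9: leading byte 0xEF = 11101111 → 3-byte char #4 = EF 90 8E.
Offset 12: leading byte 0xF0 = 11110000 → 4-byte char #5 = F0 90 8C 80.
Offset 16: leading byte 0xF0 = 11110000 → 4-byte char #6 = F0 90 8C B1.
Offset 20: leading byte 0xC4 = 11000100 → 2-byte char #7 = C4 9E.
Offset 22: leading byte 0xF0 = 11110000 → 4-byte char #8 = F0 9B A9 8B.
Offset 26: leading byte 0xF3 = 11110011 → 4-byte char #9 = F3 9F 93 8E.
Leading byte 0xF3 = 11110011 matches 11110xxx → 4-byte sequence.
Byte 1: 0xF3 = 11110011, payload 011 (3 bits).
Byte 2: 0x9F = 10011111 (10xxxxxx ✓), payload 011111.
Byte 3: 0x93 = 10010011 (10xxxxxx ✓), payload 010011.
Byte 4: 0x8E = 10001110 (10xxxxxx ✓), payload 001110.
Concatenate: 011011111010011001110 = 0xDF4CE (21 bits → U+DF4CE).

U+DF4CE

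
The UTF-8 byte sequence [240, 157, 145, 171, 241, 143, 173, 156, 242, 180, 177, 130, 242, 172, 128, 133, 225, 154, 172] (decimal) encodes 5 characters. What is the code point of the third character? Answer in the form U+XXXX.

Offset 0: leading byte 0xF0 = 11110000 → 4-byte char #1 = F0 9D 91 AB.
Offset 4: leading byte 0xF1 = 11110001 → 4-byte char #2 = F1 8F AD 9C.
Offset 8: leading byte 0xF2 = 11110010 → 4-byte char #3 = F2 B4 B1 82.
Leading byte 0xF2 = 11110010 matches 11110xxx → 4-byte sequence.
Byte 1: 0xF2 = 11110010, payload 010 (3 bits).
Byte 2: 0xB4 = 10110100 (10xxxxxx ✓), payload 110100.
Byte 3: 0xB1 = 10110001 (10xxxxxx ✓), payload 110001.
Byte 4: 0x82 = 10000010 (10xxxxxx ✓), payload 000010.
Concatenate: 010110100110001000010 = 0xB4C42 (21 bits → U+B4C42).

U+B4C42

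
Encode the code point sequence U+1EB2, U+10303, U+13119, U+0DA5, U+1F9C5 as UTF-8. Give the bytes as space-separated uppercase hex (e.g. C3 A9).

E1 BA B2 F0 90 8C 83 F0 93 84 99 E0 B6 A5 F0 9F A7 85

U+1EB2: 3-byte form → E1 BA B2.
U+10303: 4-byte form → F0 90 8C 83.
U+13119: 4-byte form → F0 93 84 99.
U+0DA5: 3-byte form → E0 B6 A5.
U+1F9C5: 4-byte form → F0 9F A7 85.
Concatenated (18 bytes): E1 BA B2 F0 90 8C 83 F0 93 84 99 E0 B6 A5 F0 9F A7 85.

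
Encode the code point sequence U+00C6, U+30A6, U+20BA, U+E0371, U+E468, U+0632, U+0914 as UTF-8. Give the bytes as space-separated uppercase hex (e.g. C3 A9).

C3 86 E3 82 A6 E2 82 BA F3 A0 8D B1 EE 91 A8 D8 B2 E0 A4 94

U+00C6: 2-byte form → C3 86.
U+30A6: 3-byte form → E3 82 A6.
U+20BA: 3-byte form → E2 82 BA.
U+E0371: 4-byte form → F3 A0 8D B1.
U+E468: 3-byte form → EE 91 A8.
U+0632: 2-byte form → D8 B2.
U+0914: 3-byte form → E0 A4 94.
Concatenated (20 bytes): C3 86 E3 82 A6 E2 82 BA F3 A0 8D B1 EE 91 A8 D8 B2 E0 A4 94.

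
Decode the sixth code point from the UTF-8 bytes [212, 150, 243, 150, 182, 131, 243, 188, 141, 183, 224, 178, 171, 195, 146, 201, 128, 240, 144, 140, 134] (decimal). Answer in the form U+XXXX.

Offset 0: leading byte 0xD4 = 11010100 → 2-byte char #1 = D4 96.
Offset 2: leading byte 0xF3 = 11110011 → 4-byte char #2 = F3 96 B6 83.
Offset 6: leading byte 0xF3 = 11110011 → 4-byte char #3 = F3 BC 8D B7.
Offset 10: leading byte 0xE0 = 11100000 → 3-byte char #4 = E0 B2 AB.
Offset 13: leading byte 0xC3 = 11000011 → 2-byte char #5 = C3 92.
Offset 15: leading byte 0xC9 = 11001001 → 2-byte char #6 = C9 80.
Leading byte 0xC9 = 11001001 matches 110xxxxx → 2-byte sequence.
Byte 1: 0xC9 = 11001001, payload 01001 (5 bits).
Byte 2: 0x80 = 10000000 (10xxxxxx ✓), payload 000000.
Concatenate: 01001000000 = 0x240 (11 bits → U+0240).

U+0240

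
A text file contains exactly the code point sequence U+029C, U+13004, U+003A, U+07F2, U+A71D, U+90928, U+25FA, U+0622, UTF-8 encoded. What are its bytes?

CA 9C F0 93 80 84 3A DF B2 EA 9C 9D F2 90 A4 A8 E2 97 BA D8 A2

U+029C: 2-byte form → CA 9C.
U+13004: 4-byte form → F0 93 80 84.
U+003A: 1-byte form → 3A.
U+07F2: 2-byte form → DF B2.
U+A71D: 3-byte form → EA 9C 9D.
U+90928: 4-byte form → F2 90 A4 A8.
U+25FA: 3-byte form → E2 97 BA.
U+0622: 2-byte form → D8 A2.
Concatenated (21 bytes): CA 9C F0 93 80 84 3A DF B2 EA 9C 9D F2 90 A4 A8 E2 97 BA D8 A2.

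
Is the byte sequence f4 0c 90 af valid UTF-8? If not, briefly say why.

Leading byte 0xF4 = 11110100 → 4-byte form.
Byte 2 is 0x0C = 00001100, which is not 10xxxxxx — expected a continuation byte.

invalid (non-continuation byte where continuation expected)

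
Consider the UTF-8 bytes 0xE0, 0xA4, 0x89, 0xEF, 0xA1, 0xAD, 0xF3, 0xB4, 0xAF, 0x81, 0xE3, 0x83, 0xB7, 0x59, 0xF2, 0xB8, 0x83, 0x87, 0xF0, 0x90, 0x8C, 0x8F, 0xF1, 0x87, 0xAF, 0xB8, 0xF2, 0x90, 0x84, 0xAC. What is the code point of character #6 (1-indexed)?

Offset 0: leading byte 0xE0 = 11100000 → 3-byte char #1 = E0 A4 89.
Offset 3: leading byte 0xEF = 11101111 → 3-byte char #2 = EF A1 AD.
Offset 6: leading byte 0xF3 = 11110011 → 4-byte char #3 = F3 B4 AF 81.
Offset 10: leading byte 0xE3 = 11100011 → 3-byte char #4 = E3 83 B7.
Offset 13: leading byte 0x59 = 01011001 → 1-byte char #5 = 59.
Offset 14: leading byte 0xF2 = 11110010 → 4-byte char #6 = F2 B8 83 87.
Leading byte 0xF2 = 11110010 matches 11110xxx → 4-byte sequence.
Byte 1: 0xF2 = 11110010, payload 010 (3 bits).
Byte 2: 0xB8 = 10111000 (10xxxxxx ✓), payload 111000.
Byte 3: 0x83 = 10000011 (10xxxxxx ✓), payload 000011.
Byte 4: 0x87 = 10000111 (10xxxxxx ✓), payload 000111.
Concatenate: 010111000000011000111 = 0xB80C7 (21 bits → U+B80C7).

U+B80C7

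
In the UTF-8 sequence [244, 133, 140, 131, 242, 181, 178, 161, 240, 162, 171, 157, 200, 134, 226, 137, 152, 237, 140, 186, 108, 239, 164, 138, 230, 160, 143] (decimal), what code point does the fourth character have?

Offset 0: leading byte 0xF4 = 11110100 → 4-byte char #1 = F4 85 8C 83.
Offset 4: leading byte 0xF2 = 11110010 → 4-byte char #2 = F2 B5 B2 A1.
Offset 8: leading byte 0xF0 = 11110000 → 4-byte char #3 = F0 A2 AB 9D.
Offset 12: leading byte 0xC8 = 11001000 → 2-byte char #4 = C8 86.
Leading byte 0xC8 = 11001000 matches 110xxxxx → 2-byte sequence.
Byte 1: 0xC8 = 11001000, payload 01000 (5 bits).
Byte 2: 0x86 = 10000110 (10xxxxxx ✓), payload 000110.
Concatenate: 01000000110 = 0x206 (11 bits → U+0206).

U+0206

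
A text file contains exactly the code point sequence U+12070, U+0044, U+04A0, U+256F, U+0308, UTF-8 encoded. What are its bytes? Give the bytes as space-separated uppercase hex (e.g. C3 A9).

F0 92 81 B0 44 D2 A0 E2 95 AF CC 88

U+12070: 4-byte form → F0 92 81 B0.
U+0044: 1-byte form → 44.
U+04A0: 2-byte form → D2 A0.
U+256F: 3-byte form → E2 95 AF.
U+0308: 2-byte form → CC 88.
Concatenated (12 bytes): F0 92 81 B0 44 D2 A0 E2 95 AF CC 88.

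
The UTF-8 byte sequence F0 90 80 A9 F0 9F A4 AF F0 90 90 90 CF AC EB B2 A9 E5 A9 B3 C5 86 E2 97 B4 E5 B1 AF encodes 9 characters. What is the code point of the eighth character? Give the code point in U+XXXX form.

U+25F4

Offset 0: leading byte 0xF0 = 11110000 → 4-byte char #1 = F0 90 80 A9.
Offset 4: leading byte 0xF0 = 11110000 → 4-byte char #2 = F0 9F A4 AF.
Offset 8: leading byte 0xF0 = 11110000 → 4-byte char #3 = F0 90 90 90.
Offset 12: leading byte 0xCF = 11001111 → 2-byte char #4 = CF AC.
Offset 14: leading byte 0xEB = 11101011 → 3-byte char #5 = EB B2 A9.
Offset 17: leading byte 0xE5 = 11100101 → 3-byte char #6 = E5 A9 B3.
Offset 20: leading byte 0xC5 = 11000101 → 2-byte char #7 = C5 86.
Offset 22: leading byte 0xE2 = 11100010 → 3-byte char #8 = E2 97 B4.
Leading byte 0xE2 = 11100010 matches 1110xxxx → 3-byte sequence.
Byte 1: 0xE2 = 11100010, payload 0010 (4 bits).
Byte 2: 0x97 = 10010111 (10xxxxxx ✓), payload 010111.
Byte 3: 0xB4 = 10110100 (10xxxxxx ✓), payload 110100.
Concatenate: 0010010111110100 = 0x25F4 (16 bits → U+25F4).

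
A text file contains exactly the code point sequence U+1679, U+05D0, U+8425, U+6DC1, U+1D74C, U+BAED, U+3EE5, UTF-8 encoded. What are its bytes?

U+1679: 3-byte form → E1 99 B9.
U+05D0: 2-byte form → D7 90.
U+8425: 3-byte form → E8 90 A5.
U+6DC1: 3-byte form → E6 B7 81.
U+1D74C: 4-byte form → F0 9D 9D 8C.
U+BAED: 3-byte form → EB AB AD.
U+3EE5: 3-byte form → E3 BB A5.
Concatenated (21 bytes): E1 99 B9 D7 90 E8 90 A5 E6 B7 81 F0 9D 9D 8C EB AB AD E3 BB A5.

E1 99 B9 D7 90 E8 90 A5 E6 B7 81 F0 9D 9D 8C EB AB AD E3 BB A5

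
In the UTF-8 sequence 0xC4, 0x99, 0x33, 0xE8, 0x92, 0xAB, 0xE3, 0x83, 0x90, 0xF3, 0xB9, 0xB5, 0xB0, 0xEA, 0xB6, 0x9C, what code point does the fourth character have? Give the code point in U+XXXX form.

Offset 0: leading byte 0xC4 = 11000100 → 2-byte char #1 = C4 99.
Offset 2: leading byte 0x33 = 00110011 → 1-byte char #2 = 33.
Offset 3: leading byte 0xE8 = 11101000 → 3-byte char #3 = E8 92 AB.
Offset 6: leading byte 0xE3 = 11100011 → 3-byte char #4 = E3 83 90.
Leading byte 0xE3 = 11100011 matches 1110xxxx → 3-byte sequence.
Byte 1: 0xE3 = 11100011, payload 0011 (4 bits).
Byte 2: 0x83 = 10000011 (10xxxxxx ✓), payload 000011.
Byte 3: 0x90 = 10010000 (10xxxxxx ✓), payload 010000.
Concatenate: 0011000011010000 = 0x30D0 (16 bits → U+30D0).

U+30D0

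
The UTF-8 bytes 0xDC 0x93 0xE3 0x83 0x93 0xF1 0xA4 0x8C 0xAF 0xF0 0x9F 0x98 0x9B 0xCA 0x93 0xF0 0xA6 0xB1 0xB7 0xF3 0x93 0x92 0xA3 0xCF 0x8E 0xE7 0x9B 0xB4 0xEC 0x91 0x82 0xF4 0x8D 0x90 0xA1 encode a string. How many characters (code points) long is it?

11

Byte at offset 0: 0xDC = 11011100 → 2-byte char (#1). Advance 2.
Byte at offset 2: 0xE3 = 11100011 → 3-byte char (#2). Advance 3.
Byte at offset 5: 0xF1 = 11110001 → 4-byte char (#3). Advance 4.
Byte at offset 9: 0xF0 = 11110000 → 4-byte char (#4). Advance 4.
Byte at offset 13: 0xCA = 11001010 → 2-byte char (#5). Advance 2.
Byte at offset 15: 0xF0 = 11110000 → 4-byte char (#6). Advance 4.
Byte at offset 19: 0xF3 = 11110011 → 4-byte char (#7). Advance 4.
Byte at offset 23: 0xCF = 11001111 → 2-byte char (#8). Advance 2.
Byte at offset 25: 0xE7 = 11100111 → 3-byte char (#9). Advance 3.
Byte at offset 28: 0xEC = 11101100 → 3-byte char (#10). Advance 3.
Byte at offset 31: 0xF4 = 11110100 → 4-byte char (#11). Advance 4.
Reached end at offset 35 after 11 code points.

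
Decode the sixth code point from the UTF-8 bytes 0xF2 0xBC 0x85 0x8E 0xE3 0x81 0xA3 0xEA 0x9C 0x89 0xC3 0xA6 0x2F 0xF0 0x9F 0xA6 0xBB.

U+1F9BB

Offset 0: leading byte 0xF2 = 11110010 → 4-byte char #1 = F2 BC 85 8E.
Offset 4: leading byte 0xE3 = 11100011 → 3-byte char #2 = E3 81 A3.
Offset 7: leading byte 0xEA = 11101010 → 3-byte char #3 = EA 9C 89.
Offset 10: leading byte 0xC3 = 11000011 → 2-byte char #4 = C3 A6.
Offset 12: leading byte 0x2F = 00101111 → 1-byte char #5 = 2F.
Offset 13: leading byte 0xF0 = 11110000 → 4-byte char #6 = F0 9F A6 BB.
Leading byte 0xF0 = 11110000 matches 11110xxx → 4-byte sequence.
Byte 1: 0xF0 = 11110000, payload 000 (3 bits).
Byte 2: 0x9F = 10011111 (10xxxxxx ✓), payload 011111.
Byte 3: 0xA6 = 10100110 (10xxxxxx ✓), payload 100110.
Byte 4: 0xBB = 10111011 (10xxxxxx ✓), payload 111011.
Concatenate: 000011111100110111011 = 0x1F9BB (21 bits → U+1F9BB).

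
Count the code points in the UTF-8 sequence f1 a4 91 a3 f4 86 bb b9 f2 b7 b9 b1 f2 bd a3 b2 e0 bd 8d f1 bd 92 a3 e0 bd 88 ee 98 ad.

Byte at offset 0: 0xF1 = 11110001 → 4-byte char (#1). Advance 4.
Byte at offset 4: 0xF4 = 11110100 → 4-byte char (#2). Advance 4.
Byte at offset 8: 0xF2 = 11110010 → 4-byte char (#3). Advance 4.
Byte at offset 12: 0xF2 = 11110010 → 4-byte char (#4). Advance 4.
Byte at offset 16: 0xE0 = 11100000 → 3-byte char (#5). Advance 3.
Byte at offset 19: 0xF1 = 11110001 → 4-byte char (#6). Advance 4.
Byte at offset 23: 0xE0 = 11100000 → 3-byte char (#7). Advance 3.
Byte at offset 26: 0xEE = 11101110 → 3-byte char (#8). Advance 3.
Reached end at offset 29 after 8 code points.

8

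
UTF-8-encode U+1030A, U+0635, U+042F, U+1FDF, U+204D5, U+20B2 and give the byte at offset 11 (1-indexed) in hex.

1-indexed offset 11 is 0-indexed offset 10.
U+1030A → 4-byte form F0 90 8C 8A at offsets 0–3.
U+0635 → 2-byte form D8 B5 at offsets 4–5.
U+042F → 2-byte form D0 AF at offsets 6–7.
U+1FDF → 3-byte form E1 BF 9F at offsets 8–10.
Offset 10 falls in char 4's range; it's byte 3 of E1 BF 9F = 0x9F.

0x9F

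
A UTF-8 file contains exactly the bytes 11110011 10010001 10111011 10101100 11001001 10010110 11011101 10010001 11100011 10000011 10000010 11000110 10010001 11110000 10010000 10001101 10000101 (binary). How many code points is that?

6

Byte at offset 0: 0xF3 = 11110011 → 4-byte char (#1). Advance 4.
Byte at offset 4: 0xC9 = 11001001 → 2-byte char (#2). Advance 2.
Byte at offset 6: 0xDD = 11011101 → 2-byte char (#3). Advance 2.
Byte at offset 8: 0xE3 = 11100011 → 3-byte char (#4). Advance 3.
Byte at offset 11: 0xC6 = 11000110 → 2-byte char (#5). Advance 2.
Byte at offset 13: 0xF0 = 11110000 → 4-byte char (#6). Advance 4.
Reached end at offset 17 after 6 code points.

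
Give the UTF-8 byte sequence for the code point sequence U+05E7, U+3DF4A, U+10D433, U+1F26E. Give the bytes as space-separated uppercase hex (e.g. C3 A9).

D7 A7 F0 BD BD 8A F4 8D 90 B3 F0 9F 89 AE

U+05E7: 2-byte form → D7 A7.
U+3DF4A: 4-byte form → F0 BD BD 8A.
U+10D433: 4-byte form → F4 8D 90 B3.
U+1F26E: 4-byte form → F0 9F 89 AE.
Concatenated (14 bytes): D7 A7 F0 BD BD 8A F4 8D 90 B3 F0 9F 89 AE.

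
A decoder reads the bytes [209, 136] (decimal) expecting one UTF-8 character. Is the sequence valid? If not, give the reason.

Leading byte 0xD1 = 11010001 → 2-byte form.
Continuation bytes 0x88=10001000 all match 10xxxxxx.
Decoded value 0x448 is ≥ 0x80 (shortest form) and not a surrogate.

valid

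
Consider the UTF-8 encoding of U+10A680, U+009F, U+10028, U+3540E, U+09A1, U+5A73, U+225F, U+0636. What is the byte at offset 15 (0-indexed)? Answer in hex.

U+10A680 → 4-byte form F4 8A 9A 80 at offsets 0–3.
U+009F → 2-byte form C2 9F at offsets 4–5.
U+10028 → 4-byte form F0 90 80 A8 at offsets 6–9.
U+3540E → 4-byte form F0 B5 90 8E at offsets 10–13.
U+09A1 → 3-byte form E0 A6 A1 at offsets 14–16.
Offset 15 falls in char 5's range; it's byte 2 of E0 A6 A1 = 0xA6.

0xA6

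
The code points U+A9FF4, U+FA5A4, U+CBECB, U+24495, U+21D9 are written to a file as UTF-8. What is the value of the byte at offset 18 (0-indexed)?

0x99

U+A9FF4 → 4-byte form F2 A9 BF B4 at offsets 0–3.
U+FA5A4 → 4-byte form F3 BA 96 A4 at offsets 4–7.
U+CBECB → 4-byte form F3 8B BB 8B at offsets 8–11.
U+24495 → 4-byte form F0 A4 92 95 at offsets 12–15.
U+21D9 → 3-byte form E2 87 99 at offsets 16–18.
Offset 18 falls in char 5's range; it's byte 3 of E2 87 99 = 0x99.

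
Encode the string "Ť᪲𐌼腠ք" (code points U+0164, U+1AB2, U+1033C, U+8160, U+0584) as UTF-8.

U+0164: 2-byte form → C5 A4.
U+1AB2: 3-byte form → E1 AA B2.
U+1033C: 4-byte form → F0 90 8C BC.
U+8160: 3-byte form → E8 85 A0.
U+0584: 2-byte form → D6 84.
Concatenated (14 bytes): C5 A4 E1 AA B2 F0 90 8C BC E8 85 A0 D6 84.

C5 A4 E1 AA B2 F0 90 8C BC E8 85 A0 D6 84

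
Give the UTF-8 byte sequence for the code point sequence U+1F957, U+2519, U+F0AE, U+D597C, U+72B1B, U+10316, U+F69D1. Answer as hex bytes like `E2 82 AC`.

F0 9F A5 97 E2 94 99 EF 82 AE F3 95 A5 BC F1 B2 AC 9B F0 90 8C 96 F3 B6 A7 91

U+1F957: 4-byte form → F0 9F A5 97.
U+2519: 3-byte form → E2 94 99.
U+F0AE: 3-byte form → EF 82 AE.
U+D597C: 4-byte form → F3 95 A5 BC.
U+72B1B: 4-byte form → F1 B2 AC 9B.
U+10316: 4-byte form → F0 90 8C 96.
U+F69D1: 4-byte form → F3 B6 A7 91.
Concatenated (26 bytes): F0 9F A5 97 E2 94 99 EF 82 AE F3 95 A5 BC F1 B2 AC 9B F0 90 8C 96 F3 B6 A7 91.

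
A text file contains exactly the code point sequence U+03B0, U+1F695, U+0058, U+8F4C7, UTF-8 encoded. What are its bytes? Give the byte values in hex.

U+03B0: 2-byte form → CE B0.
U+1F695: 4-byte form → F0 9F 9A 95.
U+0058: 1-byte form → 58.
U+8F4C7: 4-byte form → F2 8F 93 87.
Concatenated (11 bytes): CE B0 F0 9F 9A 95 58 F2 8F 93 87.

CE B0 F0 9F 9A 95 58 F2 8F 93 87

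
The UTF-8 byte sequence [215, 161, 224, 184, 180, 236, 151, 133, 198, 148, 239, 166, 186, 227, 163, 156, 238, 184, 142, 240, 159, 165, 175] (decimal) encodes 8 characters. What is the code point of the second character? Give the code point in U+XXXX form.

U+0E34

Offset 0: leading byte 0xD7 = 11010111 → 2-byte char #1 = D7 A1.
Offset 2: leading byte 0xE0 = 11100000 → 3-byte char #2 = E0 B8 B4.
Leading byte 0xE0 = 11100000 matches 1110xxxx → 3-byte sequence.
Byte 1: 0xE0 = 11100000, payload 0000 (4 bits).
Byte 2: 0xB8 = 10111000 (10xxxxxx ✓), payload 111000.
Byte 3: 0xB4 = 10110100 (10xxxxxx ✓), payload 110100.
Concatenate: 0000111000110100 = 0xE34 (16 bits → U+0E34).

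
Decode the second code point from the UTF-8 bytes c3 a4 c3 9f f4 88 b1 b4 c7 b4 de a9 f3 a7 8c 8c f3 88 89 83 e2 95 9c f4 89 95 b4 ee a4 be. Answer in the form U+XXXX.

U+00DF

Offset 0: leading byte 0xC3 = 11000011 → 2-byte char #1 = C3 A4.
Offset 2: leading byte 0xC3 = 11000011 → 2-byte char #2 = C3 9F.
Leading byte 0xC3 = 11000011 matches 110xxxxx → 2-byte sequence.
Byte 1: 0xC3 = 11000011, payload 00011 (5 bits).
Byte 2: 0x9F = 10011111 (10xxxxxx ✓), payload 011111.
Concatenate: 00011011111 = 0xDF (11 bits → U+00DF).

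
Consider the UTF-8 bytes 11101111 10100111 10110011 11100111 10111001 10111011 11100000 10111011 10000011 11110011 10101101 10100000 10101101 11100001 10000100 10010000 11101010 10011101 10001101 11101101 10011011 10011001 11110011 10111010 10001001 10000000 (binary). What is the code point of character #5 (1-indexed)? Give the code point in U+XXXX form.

Offset 0: leading byte 0xEF = 11101111 → 3-byte char #1 = EF A7 B3.
Offset 3: leading byte 0xE7 = 11100111 → 3-byte char #2 = E7 B9 BB.
Offset 6: leading byte 0xE0 = 11100000 → 3-byte char #3 = E0 BB 83.
Offset 9: leading byte 0xF3 = 11110011 → 4-byte char #4 = F3 AD A0 AD.
Offset 13: leading byte 0xE1 = 11100001 → 3-byte char #5 = E1 84 90.
Leading byte 0xE1 = 11100001 matches 1110xxxx → 3-byte sequence.
Byte 1: 0xE1 = 11100001, payload 0001 (4 bits).
Byte 2: 0x84 = 10000100 (10xxxxxx ✓), payload 000100.
Byte 3: 0x90 = 10010000 (10xxxxxx ✓), payload 010000.
Concatenate: 0001000100010000 = 0x1110 (16 bits → U+1110).

U+1110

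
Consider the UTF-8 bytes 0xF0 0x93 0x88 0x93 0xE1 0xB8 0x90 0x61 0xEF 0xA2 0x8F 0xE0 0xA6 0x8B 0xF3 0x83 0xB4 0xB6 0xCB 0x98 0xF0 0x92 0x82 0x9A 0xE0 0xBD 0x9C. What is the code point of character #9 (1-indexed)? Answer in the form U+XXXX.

Offset 0: leading byte 0xF0 = 11110000 → 4-byte char #1 = F0 93 88 93.
Offset 4: leading byte 0xE1 = 11100001 → 3-byte char #2 = E1 B8 90.
Offset 7: leading byte 0x61 = 01100001 → 1-byte char #3 = 61.
Offset 8: leading byte 0xEF = 11101111 → 3-byte char #4 = EF A2 8F.
Offset 11: leading byte 0xE0 = 11100000 → 3-byte char #5 = E0 A6 8B.
Offset 14: leading byte 0xF3 = 11110011 → 4-byte char #6 = F3 83 B4 B6.
Offset 18: leading byte 0xCB = 11001011 → 2-byte char #7 = CB 98.
Offset 20: leading byte 0xF0 = 11110000 → 4-byte char #8 = F0 92 82 9A.
Offset 24: leading byte 0xE0 = 11100000 → 3-byte char #9 = E0 BD 9C.
Leading byte 0xE0 = 11100000 matches 1110xxxx → 3-byte sequence.
Byte 1: 0xE0 = 11100000, payload 0000 (4 bits).
Byte 2: 0xBD = 10111101 (10xxxxxx ✓), payload 111101.
Byte 3: 0x9C = 10011100 (10xxxxxx ✓), payload 011100.
Concatenate: 0000111101011100 = 0xF5C (16 bits → U+0F5C).

U+0F5C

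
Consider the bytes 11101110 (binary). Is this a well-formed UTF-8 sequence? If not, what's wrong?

invalid (sequence truncated)

Leading byte 0xEE = 11101110 → 3-byte form, but only 1 byte is present.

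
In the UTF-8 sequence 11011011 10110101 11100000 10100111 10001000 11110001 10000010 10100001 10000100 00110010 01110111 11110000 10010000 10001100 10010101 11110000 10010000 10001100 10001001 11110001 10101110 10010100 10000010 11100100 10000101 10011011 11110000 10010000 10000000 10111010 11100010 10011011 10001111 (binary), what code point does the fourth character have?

U+0032

Offset 0: leading byte 0xDB = 11011011 → 2-byte char #1 = DB B5.
Offset 2: leading byte 0xE0 = 11100000 → 3-byte char #2 = E0 A7 88.
Offset 5: leading byte 0xF1 = 11110001 → 4-byte char #3 = F1 82 A1 84.
Offset 9: leading byte 0x32 = 00110010 → 1-byte char #4 = 32.
Leading byte 0x32 = 00110010 matches 0xxxxxxx → 1-byte sequence.
Byte 1: 0x32 = 00110010, payload 0110010 (7 bits).
Concatenate: 0110010 = 0x32 (7 bits → U+0032).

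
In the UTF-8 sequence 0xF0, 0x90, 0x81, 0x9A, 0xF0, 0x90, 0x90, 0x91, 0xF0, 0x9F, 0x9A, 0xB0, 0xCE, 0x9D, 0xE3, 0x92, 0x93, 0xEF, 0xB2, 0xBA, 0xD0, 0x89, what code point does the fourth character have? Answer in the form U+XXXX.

U+039D

Offset 0: leading byte 0xF0 = 11110000 → 4-byte char #1 = F0 90 81 9A.
Offset 4: leading byte 0xF0 = 11110000 → 4-byte char #2 = F0 90 90 91.
Offset 8: leading byte 0xF0 = 11110000 → 4-byte char #3 = F0 9F 9A B0.
Offset 12: leading byte 0xCE = 11001110 → 2-byte char #4 = CE 9D.
Leading byte 0xCE = 11001110 matches 110xxxxx → 2-byte sequence.
Byte 1: 0xCE = 11001110, payload 01110 (5 bits).
Byte 2: 0x9D = 10011101 (10xxxxxx ✓), payload 011101.
Concatenate: 01110011101 = 0x39D (11 bits → U+039D).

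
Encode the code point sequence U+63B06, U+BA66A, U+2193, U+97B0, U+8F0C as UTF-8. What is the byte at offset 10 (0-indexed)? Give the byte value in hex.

U+63B06 → 4-byte form F1 A3 AC 86 at offsets 0–3.
U+BA66A → 4-byte form F2 BA 99 AA at offsets 4–7.
U+2193 → 3-byte form E2 86 93 at offsets 8–10.
Offset 10 falls in char 3's range; it's byte 3 of E2 86 93 = 0x93.

0x93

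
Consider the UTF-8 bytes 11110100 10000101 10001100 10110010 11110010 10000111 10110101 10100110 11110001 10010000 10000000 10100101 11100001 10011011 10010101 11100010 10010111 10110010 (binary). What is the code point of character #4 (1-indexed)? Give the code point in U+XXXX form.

U+16D5

Offset 0: leading byte 0xF4 = 11110100 → 4-byte char #1 = F4 85 8C B2.
Offset 4: leading byte 0xF2 = 11110010 → 4-byte char #2 = F2 87 B5 A6.
Offset 8: leading byte 0xF1 = 11110001 → 4-byte char #3 = F1 90 80 A5.
Offset 12: leading byte 0xE1 = 11100001 → 3-byte char #4 = E1 9B 95.
Leading byte 0xE1 = 11100001 matches 1110xxxx → 3-byte sequence.
Byte 1: 0xE1 = 11100001, payload 0001 (4 bits).
Byte 2: 0x9B = 10011011 (10xxxxxx ✓), payload 011011.
Byte 3: 0x95 = 10010101 (10xxxxxx ✓), payload 010101.
Concatenate: 0001011011010101 = 0x16D5 (16 bits → U+16D5).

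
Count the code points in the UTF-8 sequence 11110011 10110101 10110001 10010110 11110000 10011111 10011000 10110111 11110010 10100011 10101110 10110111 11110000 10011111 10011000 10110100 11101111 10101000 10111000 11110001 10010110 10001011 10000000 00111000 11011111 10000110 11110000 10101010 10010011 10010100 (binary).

9

Byte at offset 0: 0xF3 = 11110011 → 4-byte char (#1). Advance 4.
Byte at offset 4: 0xF0 = 11110000 → 4-byte char (#2). Advance 4.
Byte at offset 8: 0xF2 = 11110010 → 4-byte char (#3). Advance 4.
Byte at offset 12: 0xF0 = 11110000 → 4-byte char (#4). Advance 4.
Byte at offset 16: 0xEF = 11101111 → 3-byte char (#5). Advance 3.
Byte at offset 19: 0xF1 = 11110001 → 4-byte char (#6). Advance 4.
Byte at offset 23: 0x38 = 00111000 → 1-byte char (#7). Advance 1.
Byte at offset 24: 0xDF = 11011111 → 2-byte char (#8). Advance 2.
Byte at offset 26: 0xF0 = 11110000 → 4-byte char (#9). Advance 4.
Reached end at offset 30 after 9 code points.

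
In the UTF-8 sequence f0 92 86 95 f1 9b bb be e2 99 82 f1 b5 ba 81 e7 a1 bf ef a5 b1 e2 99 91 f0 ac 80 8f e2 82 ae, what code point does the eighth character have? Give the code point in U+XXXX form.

Offset 0: leading byte 0xF0 = 11110000 → 4-byte char #1 = F0 92 86 95.
Offset 4: leading byte 0xF1 = 11110001 → 4-byte char #2 = F1 9B BB BE.
Offset 8: leading byte 0xE2 = 11100010 → 3-byte char #3 = E2 99 82.
Offset 11: leading byte 0xF1 = 11110001 → 4-byte char #4 = F1 B5 BA 81.
Offset 15: leading byte 0xE7 = 11100111 → 3-byte char #5 = E7 A1 BF.
Offset 18: leading byte 0xEF = 11101111 → 3-byte char #6 = EF A5 B1.
Offset 21: leading byte 0xE2 = 11100010 → 3-byte char #7 = E2 99 91.
Offset 24: leading byte 0xF0 = 11110000 → 4-byte char #8 = F0 AC 80 8F.
Leading byte 0xF0 = 11110000 matches 11110xxx → 4-byte sequence.
Byte 1: 0xF0 = 11110000, payload 000 (3 bits).
Byte 2: 0xAC = 10101100 (10xxxxxx ✓), payload 101100.
Byte 3: 0x80 = 10000000 (10xxxxxx ✓), payload 000000.
Byte 4: 0x8F = 10001111 (10xxxxxx ✓), payload 001111.
Concatenate: 000101100000000001111 = 0x2C00F (21 bits → U+2C00F).

U+2C00F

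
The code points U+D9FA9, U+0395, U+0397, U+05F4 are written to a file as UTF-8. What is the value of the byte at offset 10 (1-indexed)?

1-indexed offset 10 is 0-indexed offset 9.
U+D9FA9 → 4-byte form F3 99 BE A9 at offsets 0–3.
U+0395 → 2-byte form CE 95 at offsets 4–5.
U+0397 → 2-byte form CE 97 at offsets 6–7.
U+05F4 → 2-byte form D7 B4 at offsets 8–9.
Offset 9 falls in char 4's range; it's byte 2 of D7 B4 = 0xB4.

0xB4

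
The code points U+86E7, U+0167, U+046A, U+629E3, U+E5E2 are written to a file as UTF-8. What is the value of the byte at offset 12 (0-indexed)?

U+86E7 → 3-byte form E8 9B A7 at offsets 0–2.
U+0167 → 2-byte form C5 A7 at offsets 3–4.
U+046A → 2-byte form D1 AA at offsets 5–6.
U+629E3 → 4-byte form F1 A2 A7 A3 at offsets 7–10.
U+E5E2 → 3-byte form EE 97 A2 at offsets 11–13.
Offset 12 falls in char 5's range; it's byte 2 of EE 97 A2 = 0x97.

0x97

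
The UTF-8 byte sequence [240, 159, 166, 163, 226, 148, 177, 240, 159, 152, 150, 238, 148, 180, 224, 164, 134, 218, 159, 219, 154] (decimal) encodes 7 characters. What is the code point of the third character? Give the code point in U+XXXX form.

Offset 0: leading byte 0xF0 = 11110000 → 4-byte char #1 = F0 9F A6 A3.
Offset 4: leading byte 0xE2 = 11100010 → 3-byte char #2 = E2 94 B1.
Offset 7: leading byte 0xF0 = 11110000 → 4-byte char #3 = F0 9F 98 96.
Leading byte 0xF0 = 11110000 matches 11110xxx → 4-byte sequence.
Byte 1: 0xF0 = 11110000, payload 000 (3 bits).
Byte 2: 0x9F = 10011111 (10xxxxxx ✓), payload 011111.
Byte 3: 0x98 = 10011000 (10xxxxxx ✓), payload 011000.
Byte 4: 0x96 = 10010110 (10xxxxxx ✓), payload 010110.
Concatenate: 000011111011000010110 = 0x1F616 (21 bits → U+1F616).

U+1F616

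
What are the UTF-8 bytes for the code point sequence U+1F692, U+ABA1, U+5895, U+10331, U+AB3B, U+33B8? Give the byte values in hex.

U+1F692: 4-byte form → F0 9F 9A 92.
U+ABA1: 3-byte form → EA AE A1.
U+5895: 3-byte form → E5 A2 95.
U+10331: 4-byte form → F0 90 8C B1.
U+AB3B: 3-byte form → EA AC BB.
U+33B8: 3-byte form → E3 8E B8.
Concatenated (20 bytes): F0 9F 9A 92 EA AE A1 E5 A2 95 F0 90 8C B1 EA AC BB E3 8E B8.

F0 9F 9A 92 EA AE A1 E5 A2 95 F0 90 8C B1 EA AC BB E3 8E B8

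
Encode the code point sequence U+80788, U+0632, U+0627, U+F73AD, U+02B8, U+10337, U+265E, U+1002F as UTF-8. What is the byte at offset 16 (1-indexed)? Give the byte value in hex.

0x90

1-indexed offset 16 is 0-indexed offset 15.
U+80788 → 4-byte form F2 80 9E 88 at offsets 0–3.
U+0632 → 2-byte form D8 B2 at offsets 4–5.
U+0627 → 2-byte form D8 A7 at offsets 6–7.
U+F73AD → 4-byte form F3 B7 8E AD at offsets 8–11.
U+02B8 → 2-byte form CA B8 at offsets 12–13.
U+10337 → 4-byte form F0 90 8C B7 at offsets 14–17.
Offset 15 falls in char 6's range; it's byte 2 of F0 90 8C B7 = 0x90.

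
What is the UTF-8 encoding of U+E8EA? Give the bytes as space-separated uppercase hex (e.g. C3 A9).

EE A3 AA

U+E8EA = 0xE8EA = 59626 decimal. In range U+0800–U+FFFF → 3-byte form: 1110xxxx 10xxxxxx 10xxxxxx.
Binary (16 bits): 1110100011101010.
Split 4+6+6: 1110 | 100011 | 101010.
Byte 1: 11101110 = 0xEE.
Byte 2: 10100011 = 0xA3.
Byte 3: 10101010 = 0xAA.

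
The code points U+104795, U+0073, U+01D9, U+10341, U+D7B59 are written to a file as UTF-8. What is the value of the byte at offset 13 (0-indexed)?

0xAD

U+104795 → 4-byte form F4 84 9E 95 at offsets 0–3.
U+0073 → 1-byte form 73 at offsets 4–4.
U+01D9 → 2-byte form C7 99 at offsets 5–6.
U+10341 → 4-byte form F0 90 8D 81 at offsets 7–10.
U+D7B59 → 4-byte form F3 97 AD 99 at offsets 11–14.
Offset 13 falls in char 5's range; it's byte 3 of F3 97 AD 99 = 0xAD.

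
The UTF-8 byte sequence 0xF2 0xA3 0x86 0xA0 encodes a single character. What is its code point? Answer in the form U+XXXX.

U+A31A0

Leading byte 0xF2 = 11110010 matches 11110xxx → 4-byte sequence.
Byte 1: 0xF2 = 11110010, payload 010 (3 bits).
Byte 2: 0xA3 = 10100011 (10xxxxxx ✓), payload 100011.
Byte 3: 0x86 = 10000110 (10xxxxxx ✓), payload 000110.
Byte 4: 0xA0 = 10100000 (10xxxxxx ✓), payload 100000.
Concatenate: 010100011000110100000 = 0xA31A0 (21 bits → U+A31A0).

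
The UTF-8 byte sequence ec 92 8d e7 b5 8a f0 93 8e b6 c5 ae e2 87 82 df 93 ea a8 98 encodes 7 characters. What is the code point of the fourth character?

Offset 0: leading byte 0xEC = 11101100 → 3-byte char #1 = EC 92 8D.
Offset 3: leading byte 0xE7 = 11100111 → 3-byte char #2 = E7 B5 8A.
Offset 6: leading byte 0xF0 = 11110000 → 4-byte char #3 = F0 93 8E B6.
Offset 10: leading byte 0xC5 = 11000101 → 2-byte char #4 = C5 AE.
Leading byte 0xC5 = 11000101 matches 110xxxxx → 2-byte sequence.
Byte 1: 0xC5 = 11000101, payload 00101 (5 bits).
Byte 2: 0xAE = 10101110 (10xxxxxx ✓), payload 101110.
Concatenate: 00101101110 = 0x16E (11 bits → U+016E).

U+016E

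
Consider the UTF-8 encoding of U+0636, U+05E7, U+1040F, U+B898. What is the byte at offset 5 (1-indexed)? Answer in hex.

1-indexed offset 5 is 0-indexed offset 4.
U+0636 → 2-byte form D8 B6 at offsets 0–1.
U+05E7 → 2-byte form D7 A7 at offsets 2–3.
U+1040F → 4-byte form F0 90 90 8F at offsets 4–7.
Offset 4 falls in char 3's range; it's byte 1 of F0 90 90 8F = 0xF0.

0xF0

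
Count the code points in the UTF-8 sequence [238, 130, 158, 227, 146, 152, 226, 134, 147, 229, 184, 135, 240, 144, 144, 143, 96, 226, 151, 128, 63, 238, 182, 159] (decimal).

9

Byte at offset 0: 0xEE = 11101110 → 3-byte char (#1). Advance 3.
Byte at offset 3: 0xE3 = 11100011 → 3-byte char (#2). Advance 3.
Byte at offset 6: 0xE2 = 11100010 → 3-byte char (#3). Advance 3.
Byte at offset 9: 0xE5 = 11100101 → 3-byte char (#4). Advance 3.
Byte at offset 12: 0xF0 = 11110000 → 4-byte char (#5). Advance 4.
Byte at offset 16: 0x60 = 01100000 → 1-byte char (#6). Advance 1.
Byte at offset 17: 0xE2 = 11100010 → 3-byte char (#7). Advance 3.
Byte at offset 20: 0x3F = 00111111 → 1-byte char (#8). Advance 1.
Byte at offset 21: 0xEE = 11101110 → 3-byte char (#9). Advance 3.
Reached end at offset 24 after 9 code points.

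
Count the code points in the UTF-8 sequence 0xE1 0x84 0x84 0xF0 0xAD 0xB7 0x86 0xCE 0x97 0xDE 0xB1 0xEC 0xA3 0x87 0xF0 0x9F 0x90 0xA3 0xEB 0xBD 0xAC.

Byte at offset 0: 0xE1 = 11100001 → 3-byte char (#1). Advance 3.
Byte at offset 3: 0xF0 = 11110000 → 4-byte char (#2). Advance 4.
Byte at offset 7: 0xCE = 11001110 → 2-byte char (#3). Advance 2.
Byte at offset 9: 0xDE = 11011110 → 2-byte char (#4). Advance 2.
Byte at offset 11: 0xEC = 11101100 → 3-byte char (#5). Advance 3.
Byte at offset 14: 0xF0 = 11110000 → 4-byte char (#6). Advance 4.
Byte at offset 18: 0xEB = 11101011 → 3-byte char (#7). Advance 3.
Reached end at offset 21 after 7 code points.

7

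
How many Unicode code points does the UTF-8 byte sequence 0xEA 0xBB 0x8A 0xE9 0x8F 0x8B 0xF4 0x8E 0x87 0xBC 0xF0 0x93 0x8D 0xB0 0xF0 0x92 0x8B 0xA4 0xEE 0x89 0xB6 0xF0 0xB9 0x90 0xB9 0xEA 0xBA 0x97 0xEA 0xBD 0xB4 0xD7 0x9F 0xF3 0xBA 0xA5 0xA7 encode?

Byte at offset 0: 0xEA = 11101010 → 3-byte char (#1). Advance 3.
Byte at offset 3: 0xE9 = 11101001 → 3-byte char (#2). Advance 3.
Byte at offset 6: 0xF4 = 11110100 → 4-byte char (#3). Advance 4.
Byte at offset 10: 0xF0 = 11110000 → 4-byte char (#4). Advance 4.
Byte at offset 14: 0xF0 = 11110000 → 4-byte char (#5). Advance 4.
Byte at offset 18: 0xEE = 11101110 → 3-byte char (#6). Advance 3.
Byte at offset 21: 0xF0 = 11110000 → 4-byte char (#7). Advance 4.
Byte at offset 25: 0xEA = 11101010 → 3-byte char (#8). Advance 3.
Byte at offset 28: 0xEA = 11101010 → 3-byte char (#9). Advance 3.
Byte at offset 31: 0xD7 = 11010111 → 2-byte char (#10). Advance 2.
Byte at offset 33: 0xF3 = 11110011 → 4-byte char (#11). Advance 4.
Reached end at offset 37 after 11 code points.

11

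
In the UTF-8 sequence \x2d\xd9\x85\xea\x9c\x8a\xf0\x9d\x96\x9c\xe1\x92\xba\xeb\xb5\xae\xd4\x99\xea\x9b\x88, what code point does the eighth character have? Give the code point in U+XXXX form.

U+A6C8

Offset 0: leading byte 0x2D = 00101101 → 1-byte char #1 = 2D.
Offset 1: leading byte 0xD9 = 11011001 → 2-byte char #2 = D9 85.
Offset 3: leading byte 0xEA = 11101010 → 3-byte char #3 = EA 9C 8A.
Offset 6: leading byte 0xF0 = 11110000 → 4-byte char #4 = F0 9D 96 9C.
Offset 10: leading byte 0xE1 = 11100001 → 3-byte char #5 = E1 92 BA.
Offset 13: leading byte 0xEB = 11101011 → 3-byte char #6 = EB B5 AE.
Offset 16: leading byte 0xD4 = 11010100 → 2-byte char #7 = D4 99.
Offset 18: leading byte 0xEA = 11101010 → 3-byte char #8 = EA 9B 88.
Leading byte 0xEA = 11101010 matches 1110xxxx → 3-byte sequence.
Byte 1: 0xEA = 11101010, payload 1010 (4 bits).
Byte 2: 0x9B = 10011011 (10xxxxxx ✓), payload 011011.
Byte 3: 0x88 = 10001000 (10xxxxxx ✓), payload 001000.
Concatenate: 1010011011001000 = 0xA6C8 (16 bits → U+A6C8).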